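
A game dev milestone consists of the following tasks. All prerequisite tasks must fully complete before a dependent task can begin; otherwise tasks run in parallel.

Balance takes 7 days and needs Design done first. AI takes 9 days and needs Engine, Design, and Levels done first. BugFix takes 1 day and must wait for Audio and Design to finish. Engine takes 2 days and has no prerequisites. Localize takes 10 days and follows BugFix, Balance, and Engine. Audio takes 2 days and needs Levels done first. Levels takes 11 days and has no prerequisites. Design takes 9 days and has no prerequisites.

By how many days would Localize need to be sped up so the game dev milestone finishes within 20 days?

Current finish: 26 days; target: 20.
Localize is on every critical path, so each day cut from Localize cuts the finish by one (this holds down to a finish of 20).
Need 26 − 20 = 6 days off Localize → Localize becomes 4 days, finish becomes 20.

6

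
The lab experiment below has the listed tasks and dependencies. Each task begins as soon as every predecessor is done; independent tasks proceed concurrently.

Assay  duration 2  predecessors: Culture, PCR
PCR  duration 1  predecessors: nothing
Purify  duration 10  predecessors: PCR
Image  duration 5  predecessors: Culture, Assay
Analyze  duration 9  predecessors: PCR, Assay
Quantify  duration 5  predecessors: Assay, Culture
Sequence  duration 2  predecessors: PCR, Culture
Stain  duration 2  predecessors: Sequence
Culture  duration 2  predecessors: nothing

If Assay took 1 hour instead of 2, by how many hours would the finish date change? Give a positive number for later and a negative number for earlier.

Critical path before the change: Culture→Assay→Analyze = 2+2+9 = 13 giving 13 hours.
Assay is on the critical path; changing it to 1 makes that path 12 hours.
The critical path is still Culture→Assay→Analyze; finish is now 12 hours.
Change in finish: 12 − 13 = -1 hours.

-1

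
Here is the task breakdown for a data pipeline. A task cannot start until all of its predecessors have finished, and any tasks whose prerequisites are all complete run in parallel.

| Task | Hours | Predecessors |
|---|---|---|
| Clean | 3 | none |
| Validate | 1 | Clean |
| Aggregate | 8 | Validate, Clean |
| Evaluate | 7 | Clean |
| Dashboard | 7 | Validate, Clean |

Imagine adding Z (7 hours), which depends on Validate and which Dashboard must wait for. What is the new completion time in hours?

18

Originally the job takes 12 hours.
With Z inserted, Dashboard now waits for max(Validate, Clean, Z).
New critical path: Clean→Validate→Z→Dashboard = 3+1+7+7 = 18 ⇒ 18 hours.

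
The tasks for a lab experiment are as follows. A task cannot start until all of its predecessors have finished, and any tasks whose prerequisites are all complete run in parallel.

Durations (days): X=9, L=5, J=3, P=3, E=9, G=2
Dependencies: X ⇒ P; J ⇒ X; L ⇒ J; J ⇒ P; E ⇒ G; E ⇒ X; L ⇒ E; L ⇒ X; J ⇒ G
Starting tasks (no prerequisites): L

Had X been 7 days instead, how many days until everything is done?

24

Actual critical path: L→E→X→P = 5+9+9+3 = 26 ⇒ 26 days.
Since X is critical, the -2 change carries straight to that chain (now 24 days).
No other chain overtakes it, so the finish is 24 days.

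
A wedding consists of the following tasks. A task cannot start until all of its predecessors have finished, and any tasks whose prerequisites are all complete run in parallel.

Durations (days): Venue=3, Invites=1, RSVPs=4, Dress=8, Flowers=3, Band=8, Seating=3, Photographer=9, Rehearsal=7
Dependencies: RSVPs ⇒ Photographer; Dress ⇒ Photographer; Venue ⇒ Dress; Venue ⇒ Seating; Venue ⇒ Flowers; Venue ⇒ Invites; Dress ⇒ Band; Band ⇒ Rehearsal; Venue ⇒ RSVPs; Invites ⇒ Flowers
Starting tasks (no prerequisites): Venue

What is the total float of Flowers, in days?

19

The longest chain is Venue→Dress→Band→Rehearsal = 3+8+8+7 = 26; overall finish 26 days.
Flowers finishes as early as 7 and must finish by 26.
Slack of Flowers = 23 − 4 = 19 days.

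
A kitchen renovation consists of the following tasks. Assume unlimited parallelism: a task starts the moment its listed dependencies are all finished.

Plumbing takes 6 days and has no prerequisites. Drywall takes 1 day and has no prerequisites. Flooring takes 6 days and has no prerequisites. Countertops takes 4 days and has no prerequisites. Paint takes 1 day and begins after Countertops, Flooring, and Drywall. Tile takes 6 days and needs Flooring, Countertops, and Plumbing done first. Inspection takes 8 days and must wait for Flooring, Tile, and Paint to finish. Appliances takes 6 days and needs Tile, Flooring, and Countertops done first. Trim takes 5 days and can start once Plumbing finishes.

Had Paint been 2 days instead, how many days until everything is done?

20

Critical path before the change: Plumbing→Tile→Inspection = 6+6+8 = 20 giving 20 days.
Paint is off the critical path — its longest chain is 15 days, giving 5 of slack.
No other chain overtakes it, so the finish is 20 days.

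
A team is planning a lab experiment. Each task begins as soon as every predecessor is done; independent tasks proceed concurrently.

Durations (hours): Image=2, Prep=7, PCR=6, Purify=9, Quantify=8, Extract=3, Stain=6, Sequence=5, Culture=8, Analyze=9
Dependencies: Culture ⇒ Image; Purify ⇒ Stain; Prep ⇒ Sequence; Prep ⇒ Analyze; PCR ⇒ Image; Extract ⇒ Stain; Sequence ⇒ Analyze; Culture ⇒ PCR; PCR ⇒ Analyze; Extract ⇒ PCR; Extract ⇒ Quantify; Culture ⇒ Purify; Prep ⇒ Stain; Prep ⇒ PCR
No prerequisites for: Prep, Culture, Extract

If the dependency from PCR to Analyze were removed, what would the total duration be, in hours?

23

Before: longest chain Culture→PCR→Analyze = 8+6+9 = 23, finish 23.
Without PCR→Analyze, Analyze's earliest start moves from 14 to 12.
New critical path: Culture→Purify→Stain = 8+9+6 = 23 ⇒ 23 hours.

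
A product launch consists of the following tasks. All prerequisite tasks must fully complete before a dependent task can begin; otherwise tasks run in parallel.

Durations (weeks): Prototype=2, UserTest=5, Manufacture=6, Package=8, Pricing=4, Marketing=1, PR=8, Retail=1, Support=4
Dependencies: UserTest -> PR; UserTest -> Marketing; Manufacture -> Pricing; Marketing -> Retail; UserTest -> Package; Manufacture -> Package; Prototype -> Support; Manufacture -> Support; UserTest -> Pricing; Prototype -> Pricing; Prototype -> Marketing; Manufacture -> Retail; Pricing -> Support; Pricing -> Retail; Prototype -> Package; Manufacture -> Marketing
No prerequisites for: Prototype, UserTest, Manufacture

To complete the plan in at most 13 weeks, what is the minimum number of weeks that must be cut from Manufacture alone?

Current finish: 14 weeks; target: 13.
Manufacture is on every critical path, so each week cut from Manufacture cuts the finish by one (this holds down to a finish of 13).
Need 14 − 13 = 1 week off Manufacture → Manufacture becomes 5 weeks, finish becomes 13.

1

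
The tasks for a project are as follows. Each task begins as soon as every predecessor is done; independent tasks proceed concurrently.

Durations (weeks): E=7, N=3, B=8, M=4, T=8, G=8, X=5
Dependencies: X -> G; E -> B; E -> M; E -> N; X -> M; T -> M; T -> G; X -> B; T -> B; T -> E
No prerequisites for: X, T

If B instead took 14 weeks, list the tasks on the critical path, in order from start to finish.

Critical path before the change: T→E→B = 8+7+8 = 23 giving 23 weeks.
B is on the critical path; changing it to 14 makes that path 29 weeks.
That remains the longest chain; total 29 weeks.

T, E, B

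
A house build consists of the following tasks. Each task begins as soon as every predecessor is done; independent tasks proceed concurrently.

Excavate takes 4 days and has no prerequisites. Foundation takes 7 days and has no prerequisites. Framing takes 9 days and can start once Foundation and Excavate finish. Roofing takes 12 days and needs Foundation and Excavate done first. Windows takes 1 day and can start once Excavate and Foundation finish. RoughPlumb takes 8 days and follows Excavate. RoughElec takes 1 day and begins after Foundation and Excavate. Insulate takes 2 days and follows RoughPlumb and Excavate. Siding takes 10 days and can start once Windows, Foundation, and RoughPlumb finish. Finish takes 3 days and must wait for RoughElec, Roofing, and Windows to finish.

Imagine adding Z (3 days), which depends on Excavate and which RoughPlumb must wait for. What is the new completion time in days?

Originally the schedule takes 22 days.
With Z inserted, RoughPlumb now waits for max(Excavate, Z).
New critical path: Excavate→Z→RoughPlumb→Siding = 4+3+8+10 = 25 ⇒ 25 days.

25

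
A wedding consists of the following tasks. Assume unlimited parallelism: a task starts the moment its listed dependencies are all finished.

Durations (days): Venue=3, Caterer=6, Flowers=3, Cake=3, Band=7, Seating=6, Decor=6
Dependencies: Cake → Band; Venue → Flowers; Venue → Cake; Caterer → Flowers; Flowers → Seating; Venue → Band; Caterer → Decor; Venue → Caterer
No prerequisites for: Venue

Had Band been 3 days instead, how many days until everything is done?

18

Critical path before the change: Venue→Caterer→Flowers→Seating = 3+6+3+6 = 18 giving 18 days.
Band has 5 days of float (longest path through it is 13).
No other chain overtakes it, so the finish is 18 days.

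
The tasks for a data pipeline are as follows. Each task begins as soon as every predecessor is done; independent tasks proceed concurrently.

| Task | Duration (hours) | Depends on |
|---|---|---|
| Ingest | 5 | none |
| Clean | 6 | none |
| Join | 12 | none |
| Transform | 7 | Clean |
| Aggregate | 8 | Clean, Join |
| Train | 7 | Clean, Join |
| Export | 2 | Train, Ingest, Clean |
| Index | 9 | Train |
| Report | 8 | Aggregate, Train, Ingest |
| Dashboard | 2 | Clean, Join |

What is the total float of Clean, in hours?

Critical path: Join→Aggregate→Report = 12+8+8 = 28, so the finish is 28 hours.
Longest path through Clean: 22 hours (earliest finish 6, latest finish 12).
Float = 28 − 22 = 6.

6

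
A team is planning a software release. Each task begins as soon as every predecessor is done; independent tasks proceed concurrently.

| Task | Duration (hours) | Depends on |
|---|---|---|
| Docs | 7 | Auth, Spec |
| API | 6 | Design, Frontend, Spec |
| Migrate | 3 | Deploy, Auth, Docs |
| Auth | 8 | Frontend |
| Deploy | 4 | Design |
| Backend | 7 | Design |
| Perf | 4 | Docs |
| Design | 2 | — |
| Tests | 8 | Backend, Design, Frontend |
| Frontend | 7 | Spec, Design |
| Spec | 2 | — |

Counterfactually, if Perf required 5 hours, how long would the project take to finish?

Baseline: Spec→Frontend→Auth→Docs→Perf = 2+7+8+7+4 = 28 → 28 hours.
Perf lies on that path, so at 5 hours the path becomes 29 hours.
That remains the longest chain; total 29 hours.

29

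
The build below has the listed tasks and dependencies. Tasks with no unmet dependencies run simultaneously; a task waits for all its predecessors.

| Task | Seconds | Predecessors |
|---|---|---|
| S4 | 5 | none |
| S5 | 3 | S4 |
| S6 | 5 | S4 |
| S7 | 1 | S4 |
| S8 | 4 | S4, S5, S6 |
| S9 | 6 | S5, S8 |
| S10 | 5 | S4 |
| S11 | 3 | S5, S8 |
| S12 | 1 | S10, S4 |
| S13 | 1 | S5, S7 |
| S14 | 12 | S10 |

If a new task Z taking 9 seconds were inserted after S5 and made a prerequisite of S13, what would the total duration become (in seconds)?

22

Originally the project takes 22 seconds.
With Z inserted, S13 now waits for max(S5, S7, Z).
New critical path: S4→S10→S14 = 5+5+12 = 22 ⇒ 22 seconds.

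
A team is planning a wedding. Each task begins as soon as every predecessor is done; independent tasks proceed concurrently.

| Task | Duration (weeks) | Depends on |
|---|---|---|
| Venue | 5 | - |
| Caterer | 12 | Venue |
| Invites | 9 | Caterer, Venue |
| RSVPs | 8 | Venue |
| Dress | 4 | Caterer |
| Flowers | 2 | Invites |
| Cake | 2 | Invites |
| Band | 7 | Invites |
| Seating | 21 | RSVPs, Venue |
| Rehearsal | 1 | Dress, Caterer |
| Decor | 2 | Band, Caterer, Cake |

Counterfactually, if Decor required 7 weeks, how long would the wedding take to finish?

Baseline: Venue→Caterer→Invites→Band→Decor = 5+12+9+7+2 = 35 → 35 weeks.
Decor lies on that path, so at 7 weeks the path becomes 40 weeks.
The critical path is still Venue→Caterer→Invites→Band→Decor; finish is now 40 weeks.

40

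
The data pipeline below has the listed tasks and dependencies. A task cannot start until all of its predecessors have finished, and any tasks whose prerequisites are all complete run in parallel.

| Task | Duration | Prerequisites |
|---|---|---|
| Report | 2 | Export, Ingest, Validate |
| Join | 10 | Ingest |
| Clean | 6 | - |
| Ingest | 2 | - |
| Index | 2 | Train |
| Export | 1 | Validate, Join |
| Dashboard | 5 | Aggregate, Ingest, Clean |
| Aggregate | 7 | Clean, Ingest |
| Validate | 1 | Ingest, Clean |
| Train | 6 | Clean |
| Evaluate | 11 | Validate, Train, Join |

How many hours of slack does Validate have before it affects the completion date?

The longest chain is Ingest→Join→Evaluate = 2+10+11 = 23; overall finish 23 hours.
Validate finishes as early as 7 and must finish by 12.
Slack of Validate = 11 − 6 = 5 hours.

5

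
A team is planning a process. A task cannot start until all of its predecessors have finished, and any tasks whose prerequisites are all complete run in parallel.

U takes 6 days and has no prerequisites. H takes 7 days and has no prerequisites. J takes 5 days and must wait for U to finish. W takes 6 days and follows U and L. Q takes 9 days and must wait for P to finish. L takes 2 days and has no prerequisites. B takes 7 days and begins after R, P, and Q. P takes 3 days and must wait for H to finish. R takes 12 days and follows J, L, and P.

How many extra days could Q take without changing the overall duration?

4

The longest chain is U→J→R→B = 6+5+12+7 = 30; overall finish 30 days.
Longest path through Q: 26 days (earliest finish 19, latest finish 23).
Float = 30 − 26 = 4.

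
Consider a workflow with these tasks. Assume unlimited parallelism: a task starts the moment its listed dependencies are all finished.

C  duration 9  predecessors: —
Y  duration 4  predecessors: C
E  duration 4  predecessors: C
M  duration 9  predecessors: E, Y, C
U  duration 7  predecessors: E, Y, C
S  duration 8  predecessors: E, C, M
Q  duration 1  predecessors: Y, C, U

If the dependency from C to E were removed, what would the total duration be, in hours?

Before: longest chain C→Y→M→S = 9+4+9+8 = 30, finish 30.
Without C→E, E's earliest start moves from 9 to 0.
The longest chain is now C→Y→M→S = 9+4+9+8 = 30, so the workflow takes 30 hours.

30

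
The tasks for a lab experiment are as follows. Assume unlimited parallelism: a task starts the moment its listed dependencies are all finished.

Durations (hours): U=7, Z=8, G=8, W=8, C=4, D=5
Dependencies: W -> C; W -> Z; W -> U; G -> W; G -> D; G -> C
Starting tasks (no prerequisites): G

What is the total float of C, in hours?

4

The longest chain is G→W→Z = 8+8+8 = 24; overall finish 24 hours.
The longest chain containing C totals 20 hours.
Slack of C = 20 − 16 = 4 hours.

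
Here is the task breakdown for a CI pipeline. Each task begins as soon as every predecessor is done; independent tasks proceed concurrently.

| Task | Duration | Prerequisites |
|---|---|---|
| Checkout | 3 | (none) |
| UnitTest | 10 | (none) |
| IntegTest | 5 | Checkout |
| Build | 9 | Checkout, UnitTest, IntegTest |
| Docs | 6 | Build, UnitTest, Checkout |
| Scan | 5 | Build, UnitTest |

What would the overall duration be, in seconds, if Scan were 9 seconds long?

As given, the longest chain is UnitTest→Build→Docs = 10+9+6 = 25, so the finish is 25 seconds.
The longest path through Scan is only 24 seconds, so Scan has float 1.
The binding chain switches to UnitTest→Build→Scan = 10+9+9 = 28; finish 28 seconds.

28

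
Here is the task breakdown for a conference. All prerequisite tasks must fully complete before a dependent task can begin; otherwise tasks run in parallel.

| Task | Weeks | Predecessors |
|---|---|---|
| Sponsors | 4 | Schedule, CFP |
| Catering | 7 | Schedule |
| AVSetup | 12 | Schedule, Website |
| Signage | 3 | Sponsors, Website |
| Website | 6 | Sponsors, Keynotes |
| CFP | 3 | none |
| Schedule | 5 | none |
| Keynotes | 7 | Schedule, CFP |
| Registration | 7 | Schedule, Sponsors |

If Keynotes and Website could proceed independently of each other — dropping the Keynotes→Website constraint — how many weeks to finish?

27

Original critical path: Schedule→Keynotes→Website→AVSetup = 5+7+6+12 = 30 ⇒ 30 weeks.
Without Keynotes→Website, Website's earliest start moves from 12 to 9.
After: Schedule→Sponsors→Website→AVSetup = 5+4+6+12 = 27 → 27 weeks.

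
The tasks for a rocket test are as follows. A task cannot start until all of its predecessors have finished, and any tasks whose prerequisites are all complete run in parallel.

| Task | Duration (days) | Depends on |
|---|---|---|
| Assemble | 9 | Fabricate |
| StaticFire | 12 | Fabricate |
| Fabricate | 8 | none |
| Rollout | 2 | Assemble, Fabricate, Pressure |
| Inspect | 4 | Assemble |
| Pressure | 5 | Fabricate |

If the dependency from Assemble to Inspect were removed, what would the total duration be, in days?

20

Before: longest chain Fabricate→Assemble→Inspect = 8+9+4 = 21, finish 21.
Without Assemble→Inspect, Inspect's earliest start moves from 17 to 0.
After: Fabricate→StaticFire = 8+12 = 20 → 20 days.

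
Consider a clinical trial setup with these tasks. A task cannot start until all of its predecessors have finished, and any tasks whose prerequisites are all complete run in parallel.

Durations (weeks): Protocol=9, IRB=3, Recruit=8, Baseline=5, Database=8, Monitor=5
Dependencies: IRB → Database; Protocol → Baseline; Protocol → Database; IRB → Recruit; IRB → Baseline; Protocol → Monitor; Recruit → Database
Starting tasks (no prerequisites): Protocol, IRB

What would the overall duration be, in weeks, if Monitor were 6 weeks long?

19

Actual critical path: IRB→Recruit→Database = 3+8+8 = 19 ⇒ 19 weeks.
Monitor has 5 weeks of float (longest path through it is 14).
No other chain overtakes it, so the finish is 19 weeks.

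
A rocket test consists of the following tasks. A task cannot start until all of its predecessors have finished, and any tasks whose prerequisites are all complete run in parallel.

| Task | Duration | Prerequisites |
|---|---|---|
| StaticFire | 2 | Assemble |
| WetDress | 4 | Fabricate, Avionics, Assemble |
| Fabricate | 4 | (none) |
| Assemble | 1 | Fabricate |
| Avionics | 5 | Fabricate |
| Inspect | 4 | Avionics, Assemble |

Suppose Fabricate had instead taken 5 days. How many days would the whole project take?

Critical path before the change: Fabricate→Avionics→WetDress = 4+5+4 = 13 giving 13 days.
Since Fabricate is critical, the +1 change carries straight to that chain (now 14 days).
The critical path is still Fabricate→Avionics→WetDress; finish is now 14 days.

14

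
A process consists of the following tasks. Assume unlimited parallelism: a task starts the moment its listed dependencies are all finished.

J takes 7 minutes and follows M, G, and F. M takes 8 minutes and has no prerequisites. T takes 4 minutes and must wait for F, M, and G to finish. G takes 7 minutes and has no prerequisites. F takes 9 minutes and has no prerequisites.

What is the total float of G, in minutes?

Critical path: F→J = 9+7 = 16, so the finish is 16 minutes.
G finishes as early as 7 and must finish by 9.
So G can slip 9 − 7 = 2 minutes.

2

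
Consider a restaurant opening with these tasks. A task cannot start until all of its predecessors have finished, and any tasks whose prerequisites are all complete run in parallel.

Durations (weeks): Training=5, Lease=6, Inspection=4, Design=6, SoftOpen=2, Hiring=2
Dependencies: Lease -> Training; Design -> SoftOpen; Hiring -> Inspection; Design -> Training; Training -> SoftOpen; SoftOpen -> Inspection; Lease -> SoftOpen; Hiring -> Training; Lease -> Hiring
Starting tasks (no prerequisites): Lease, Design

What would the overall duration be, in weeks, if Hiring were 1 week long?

Actual critical path: Lease→Hiring→Training→SoftOpen→Inspection = 6+2+5+2+4 = 19 ⇒ 19 weeks.
Since Hiring is critical, the -1 change carries straight to that chain (now 18 weeks).
No other chain overtakes it, so the finish is 18 weeks.

18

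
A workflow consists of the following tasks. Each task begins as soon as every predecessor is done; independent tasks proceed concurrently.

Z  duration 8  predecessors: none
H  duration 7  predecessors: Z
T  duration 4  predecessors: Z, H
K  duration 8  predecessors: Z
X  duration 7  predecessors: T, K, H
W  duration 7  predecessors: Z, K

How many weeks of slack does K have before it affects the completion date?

3

Critical path: Z→H→T→X = 8+7+4+7 = 26, so the finish is 26 weeks.
Longest path through K: 23 weeks (earliest finish 16, latest finish 19).
Float = 26 − 23 = 3.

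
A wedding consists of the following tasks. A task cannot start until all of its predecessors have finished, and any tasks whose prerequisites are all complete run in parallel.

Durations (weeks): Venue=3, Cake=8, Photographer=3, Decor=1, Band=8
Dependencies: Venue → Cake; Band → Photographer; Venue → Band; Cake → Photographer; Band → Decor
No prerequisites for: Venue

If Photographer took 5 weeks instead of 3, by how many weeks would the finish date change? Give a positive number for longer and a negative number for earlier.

Baseline: Venue→Cake→Photographer = 3+8+3 = 14 → 14 weeks.
Photographer is on the critical path; changing it to 5 makes that path 16 weeks.
That remains the longest chain; total 16 weeks.
Change in finish: 16 − 14 = +2 weeks.

2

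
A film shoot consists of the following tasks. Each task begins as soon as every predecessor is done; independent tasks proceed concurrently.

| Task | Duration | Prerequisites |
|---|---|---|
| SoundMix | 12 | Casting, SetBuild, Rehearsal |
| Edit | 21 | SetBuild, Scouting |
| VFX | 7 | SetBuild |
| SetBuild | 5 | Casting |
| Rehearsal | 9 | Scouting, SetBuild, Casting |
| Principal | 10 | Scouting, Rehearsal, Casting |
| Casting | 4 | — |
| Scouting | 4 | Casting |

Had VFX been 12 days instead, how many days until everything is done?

30

Critical path before the change: Casting→SetBuild→Rehearsal→SoundMix = 4+5+9+12 = 30 giving 30 days.
VFX has 14 days of float (longest path through it is 16).
The critical path is still Casting→SetBuild→Rehearsal→SoundMix; finish is now 30 days.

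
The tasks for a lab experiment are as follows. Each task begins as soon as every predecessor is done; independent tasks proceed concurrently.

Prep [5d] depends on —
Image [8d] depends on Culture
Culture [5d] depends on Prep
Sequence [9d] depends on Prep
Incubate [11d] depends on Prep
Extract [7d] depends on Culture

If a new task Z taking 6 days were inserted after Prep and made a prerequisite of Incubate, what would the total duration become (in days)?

22

Originally the project takes 18 days.
With Z inserted, Incubate now waits for max(Prep, Z).
New critical path: Prep→Z→Incubate = 5+6+11 = 22 ⇒ 22 days.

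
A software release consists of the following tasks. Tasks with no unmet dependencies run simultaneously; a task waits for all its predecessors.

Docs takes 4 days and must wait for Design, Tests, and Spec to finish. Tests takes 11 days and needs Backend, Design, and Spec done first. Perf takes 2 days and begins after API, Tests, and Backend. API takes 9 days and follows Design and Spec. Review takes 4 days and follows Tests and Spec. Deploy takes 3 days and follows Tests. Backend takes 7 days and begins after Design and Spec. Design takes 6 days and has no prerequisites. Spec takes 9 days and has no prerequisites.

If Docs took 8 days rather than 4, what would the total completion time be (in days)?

35

Critical path before the change: Spec→Backend→Tests→Docs = 9+7+11+4 = 31 giving 31 days.
Docs lies on that path, so at 8 days the path becomes 35 days.
The critical path is still Spec→Backend→Tests→Docs; finish is now 35 days.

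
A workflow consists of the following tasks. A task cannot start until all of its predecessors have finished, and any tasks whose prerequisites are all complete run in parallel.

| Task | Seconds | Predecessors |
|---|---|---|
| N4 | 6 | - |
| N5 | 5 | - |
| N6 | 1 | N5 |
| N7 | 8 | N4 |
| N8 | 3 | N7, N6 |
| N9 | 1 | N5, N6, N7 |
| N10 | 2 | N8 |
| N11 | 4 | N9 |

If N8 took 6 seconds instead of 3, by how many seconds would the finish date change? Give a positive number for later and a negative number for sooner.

3

The binding path is N4→N7→N8→N10 = 6+8+3+2 = 19; finish at 19 seconds.
Since N8 is critical, the +3 change carries straight to that chain (now 22 seconds).
That remains the longest chain; total 22 seconds.
Change in finish: 22 − 19 = +3 seconds.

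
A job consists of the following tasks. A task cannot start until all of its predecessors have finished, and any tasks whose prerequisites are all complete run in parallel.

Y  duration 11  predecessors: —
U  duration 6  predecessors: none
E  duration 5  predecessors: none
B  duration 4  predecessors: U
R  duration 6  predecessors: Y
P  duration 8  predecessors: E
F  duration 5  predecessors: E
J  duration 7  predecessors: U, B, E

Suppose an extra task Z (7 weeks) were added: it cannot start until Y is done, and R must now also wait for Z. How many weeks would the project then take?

Originally the project takes 17 weeks.
With Z inserted, R now waits for max(Y, Z).
New critical path: Y→Z→R = 11+7+6 = 24 ⇒ 24 weeks.

24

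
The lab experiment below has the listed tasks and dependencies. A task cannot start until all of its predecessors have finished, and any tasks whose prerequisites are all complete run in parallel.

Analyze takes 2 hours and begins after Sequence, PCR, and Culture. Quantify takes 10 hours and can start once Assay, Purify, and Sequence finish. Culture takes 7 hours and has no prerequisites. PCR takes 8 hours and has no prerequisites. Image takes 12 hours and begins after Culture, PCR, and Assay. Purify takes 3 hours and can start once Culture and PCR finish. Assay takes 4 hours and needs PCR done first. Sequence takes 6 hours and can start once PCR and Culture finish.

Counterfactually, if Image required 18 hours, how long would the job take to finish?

The binding path is PCR→Assay→Image = 8+4+12 = 24; finish at 24 hours.
Since Image is critical, the +6 change carries straight to that chain (now 30 hours).
That remains the longest chain; total 30 hours.

30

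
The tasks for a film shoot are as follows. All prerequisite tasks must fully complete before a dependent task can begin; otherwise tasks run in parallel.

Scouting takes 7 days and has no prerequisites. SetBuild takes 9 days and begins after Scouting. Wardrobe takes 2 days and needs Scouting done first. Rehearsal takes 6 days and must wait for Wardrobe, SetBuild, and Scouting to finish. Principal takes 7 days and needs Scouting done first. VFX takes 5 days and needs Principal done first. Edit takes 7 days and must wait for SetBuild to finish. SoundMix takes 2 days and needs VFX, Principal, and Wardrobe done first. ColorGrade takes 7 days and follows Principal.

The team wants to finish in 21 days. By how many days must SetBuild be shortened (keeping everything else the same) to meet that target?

2

Current finish: 23 days; target: 21.
SetBuild is on every critical path, so each day cut from SetBuild cuts the finish by one (this holds down to a finish of 21).
Need 23 − 21 = 2 days off SetBuild → SetBuild becomes 7 days, finish becomes 21.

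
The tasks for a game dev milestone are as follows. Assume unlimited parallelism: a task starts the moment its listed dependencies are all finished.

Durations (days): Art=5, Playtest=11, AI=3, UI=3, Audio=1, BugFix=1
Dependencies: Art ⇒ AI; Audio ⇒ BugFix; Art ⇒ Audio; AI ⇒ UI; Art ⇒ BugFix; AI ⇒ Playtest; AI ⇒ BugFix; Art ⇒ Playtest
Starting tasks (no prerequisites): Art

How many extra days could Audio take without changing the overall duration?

Critical path: Art→AI→Playtest = 5+3+11 = 19, so the finish is 19 days.
Longest path through Audio: 7 days (earliest finish 6, latest finish 18).
So Audio can slip 18 − 6 = 12 days.

12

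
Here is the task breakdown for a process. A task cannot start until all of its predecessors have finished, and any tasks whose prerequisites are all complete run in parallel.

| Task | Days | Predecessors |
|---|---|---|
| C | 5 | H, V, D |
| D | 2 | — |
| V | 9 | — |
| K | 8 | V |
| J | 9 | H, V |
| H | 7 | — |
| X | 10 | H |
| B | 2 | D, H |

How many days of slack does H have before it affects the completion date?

Critical path: V→J = 9+9 = 18, so the finish is 18 days.
H finishes as early as 7 and must finish by 8.
Slack of H = 1 − 0 = 1 day.

1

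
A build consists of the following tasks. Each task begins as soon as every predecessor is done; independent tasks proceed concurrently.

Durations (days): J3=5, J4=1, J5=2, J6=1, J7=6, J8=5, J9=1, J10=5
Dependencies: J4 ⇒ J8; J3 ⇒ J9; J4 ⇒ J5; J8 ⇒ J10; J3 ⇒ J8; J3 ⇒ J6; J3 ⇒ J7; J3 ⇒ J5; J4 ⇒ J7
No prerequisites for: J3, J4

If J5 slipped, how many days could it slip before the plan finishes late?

Critical path: J3→J8→J10 = 5+5+5 = 15, so the finish is 15 days.
The longest chain containing J5 totals 7 days.
So J5 can slip 15 − 7 = 8 days.

8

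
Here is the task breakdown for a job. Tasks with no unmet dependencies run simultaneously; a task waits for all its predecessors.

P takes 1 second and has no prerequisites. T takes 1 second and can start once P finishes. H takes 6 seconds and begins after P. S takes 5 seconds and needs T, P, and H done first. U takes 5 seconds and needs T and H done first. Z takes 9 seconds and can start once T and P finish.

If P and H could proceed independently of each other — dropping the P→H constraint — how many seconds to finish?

Original critical path: P→H→S = 1+6+5 = 12 ⇒ 12 seconds.
Without P→H, H's earliest start moves from 1 to 0.
After: P→T→Z = 1+1+9 = 11 → 11 seconds.

11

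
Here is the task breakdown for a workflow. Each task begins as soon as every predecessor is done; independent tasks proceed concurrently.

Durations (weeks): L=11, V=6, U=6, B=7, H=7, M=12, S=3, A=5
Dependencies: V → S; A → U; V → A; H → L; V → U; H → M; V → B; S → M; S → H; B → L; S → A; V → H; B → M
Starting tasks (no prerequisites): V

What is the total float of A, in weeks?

8

V→S→H→M = 6+3+7+12 = 28 sets the makespan at 28 weeks.
The longest chain containing A totals 20 weeks.
Slack of A = 17 − 9 = 8 weeks.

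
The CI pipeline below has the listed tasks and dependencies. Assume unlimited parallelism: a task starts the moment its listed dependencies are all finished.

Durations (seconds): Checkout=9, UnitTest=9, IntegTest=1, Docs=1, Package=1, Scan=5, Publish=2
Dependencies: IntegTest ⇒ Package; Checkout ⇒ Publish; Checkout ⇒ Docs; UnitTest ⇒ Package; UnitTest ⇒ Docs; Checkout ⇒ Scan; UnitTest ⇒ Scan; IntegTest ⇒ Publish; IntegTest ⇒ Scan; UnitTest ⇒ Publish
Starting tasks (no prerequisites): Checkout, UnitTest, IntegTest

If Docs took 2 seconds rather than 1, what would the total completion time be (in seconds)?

14

Baseline: Checkout→Scan = 9+5 = 14 → 14 seconds.
The longest path through Docs is only 10 seconds, so Docs has float 4.
No other chain overtakes it, so the finish is 14 seconds.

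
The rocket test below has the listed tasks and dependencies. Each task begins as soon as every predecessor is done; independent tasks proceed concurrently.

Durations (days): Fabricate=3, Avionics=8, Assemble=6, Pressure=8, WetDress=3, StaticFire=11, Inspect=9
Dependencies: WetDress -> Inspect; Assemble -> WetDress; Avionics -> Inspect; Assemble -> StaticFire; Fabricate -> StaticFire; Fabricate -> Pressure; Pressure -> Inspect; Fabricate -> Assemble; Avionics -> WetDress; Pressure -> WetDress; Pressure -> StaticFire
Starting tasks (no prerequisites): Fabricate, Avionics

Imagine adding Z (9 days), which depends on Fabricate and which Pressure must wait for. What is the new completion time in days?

32

Originally the project takes 23 days.
With Z inserted, Pressure now waits for max(Fabricate, Z).
New critical path: Fabricate→Z→Pressure→WetDress→Inspect = 3+9+8+3+9 = 32 ⇒ 32 days.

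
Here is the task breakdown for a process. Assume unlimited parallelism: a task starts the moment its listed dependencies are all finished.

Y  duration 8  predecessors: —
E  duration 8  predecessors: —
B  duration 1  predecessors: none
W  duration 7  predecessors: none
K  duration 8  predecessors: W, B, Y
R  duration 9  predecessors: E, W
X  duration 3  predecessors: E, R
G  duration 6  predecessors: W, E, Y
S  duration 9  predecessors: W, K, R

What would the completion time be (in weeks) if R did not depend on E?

25

Before: longest chain E→R→S = 8+9+9 = 26, finish 26.
Without E→R, R's earliest start moves from 8 to 7.
The longest chain is now Y→K→S = 8+8+9 = 25, so the job takes 25 weeks.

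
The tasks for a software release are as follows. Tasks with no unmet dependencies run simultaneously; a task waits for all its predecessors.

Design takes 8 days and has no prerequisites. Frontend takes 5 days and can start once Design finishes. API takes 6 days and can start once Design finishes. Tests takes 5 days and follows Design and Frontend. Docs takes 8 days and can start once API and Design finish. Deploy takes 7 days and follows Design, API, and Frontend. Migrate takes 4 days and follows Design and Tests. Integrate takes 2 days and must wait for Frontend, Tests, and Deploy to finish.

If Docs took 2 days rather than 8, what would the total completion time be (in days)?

Critical path before the change: Design→API→Deploy→Integrate = 8+6+7+2 = 23 giving 23 days.
Docs has 1 day of float (longest path through it is 22).
No other chain overtakes it, so the finish is 23 days.

23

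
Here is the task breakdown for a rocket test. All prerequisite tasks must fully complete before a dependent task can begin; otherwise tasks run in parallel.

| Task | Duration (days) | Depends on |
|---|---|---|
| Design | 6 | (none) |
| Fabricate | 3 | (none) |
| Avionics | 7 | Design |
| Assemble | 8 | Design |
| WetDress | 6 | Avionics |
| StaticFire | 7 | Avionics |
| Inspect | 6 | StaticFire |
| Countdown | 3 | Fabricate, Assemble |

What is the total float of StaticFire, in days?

0

Design→Avionics→StaticFire→Inspect = 6+7+7+6 = 26 sets the makespan at 26 days.
The longest chain containing StaticFire totals 26 days.
So StaticFire can slip 20 − 20 = 0 days.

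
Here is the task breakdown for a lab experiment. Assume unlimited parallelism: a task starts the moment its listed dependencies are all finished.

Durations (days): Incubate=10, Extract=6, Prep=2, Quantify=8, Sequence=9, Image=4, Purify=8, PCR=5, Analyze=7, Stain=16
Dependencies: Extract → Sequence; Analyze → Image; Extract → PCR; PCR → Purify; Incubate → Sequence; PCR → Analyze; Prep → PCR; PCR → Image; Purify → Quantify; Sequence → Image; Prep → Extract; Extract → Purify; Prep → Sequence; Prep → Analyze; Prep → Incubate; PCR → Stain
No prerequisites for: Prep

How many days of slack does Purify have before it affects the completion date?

Prep→Extract→PCR→Purify→Quantify = 2+6+5+8+8 = 29 sets the makespan at 29 days.
Purify finishes as early as 21 and must finish by 21.
Slack of Purify = 13 − 13 = 0 days.

0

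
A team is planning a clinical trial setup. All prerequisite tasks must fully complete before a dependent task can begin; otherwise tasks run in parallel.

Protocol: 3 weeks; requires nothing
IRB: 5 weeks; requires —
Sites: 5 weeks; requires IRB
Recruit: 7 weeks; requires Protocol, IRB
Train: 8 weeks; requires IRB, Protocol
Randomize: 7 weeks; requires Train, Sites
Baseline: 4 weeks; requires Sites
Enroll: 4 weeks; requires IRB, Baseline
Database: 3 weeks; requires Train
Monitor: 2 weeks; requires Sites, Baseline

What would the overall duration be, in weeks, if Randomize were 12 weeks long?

25

Critical path before the change: IRB→Train→Randomize = 5+8+7 = 20 giving 20 weeks.
Randomize lies on that path, so at 12 weeks the path becomes 25 weeks.
That remains the longest chain; total 25 weeks.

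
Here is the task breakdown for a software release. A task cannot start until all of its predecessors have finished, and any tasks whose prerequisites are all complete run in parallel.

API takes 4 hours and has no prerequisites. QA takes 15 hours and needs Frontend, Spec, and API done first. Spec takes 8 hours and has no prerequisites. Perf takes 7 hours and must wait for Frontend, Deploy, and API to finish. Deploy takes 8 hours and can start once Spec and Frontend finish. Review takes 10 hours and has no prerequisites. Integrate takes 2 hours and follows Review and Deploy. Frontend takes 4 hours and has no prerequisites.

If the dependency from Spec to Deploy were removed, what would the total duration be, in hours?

Original critical path: Spec→Deploy→Perf = 8+8+7 = 23 ⇒ 23 hours.
Without Spec→Deploy, Deploy's earliest start moves from 8 to 4.
The longest chain is now Spec→QA = 8+15 = 23, so the job takes 23 hours.

23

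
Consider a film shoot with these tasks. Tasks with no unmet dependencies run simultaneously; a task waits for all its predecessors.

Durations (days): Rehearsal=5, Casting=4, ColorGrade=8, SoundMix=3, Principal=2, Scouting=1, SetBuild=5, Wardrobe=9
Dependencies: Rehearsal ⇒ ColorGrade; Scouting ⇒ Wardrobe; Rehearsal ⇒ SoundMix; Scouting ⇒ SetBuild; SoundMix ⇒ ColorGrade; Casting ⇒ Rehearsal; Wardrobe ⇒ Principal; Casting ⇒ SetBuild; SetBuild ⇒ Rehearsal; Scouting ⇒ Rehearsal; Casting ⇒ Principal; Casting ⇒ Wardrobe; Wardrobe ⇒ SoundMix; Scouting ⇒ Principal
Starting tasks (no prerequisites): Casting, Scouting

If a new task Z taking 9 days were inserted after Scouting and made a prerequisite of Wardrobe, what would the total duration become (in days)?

Originally the plan takes 25 days.
With Z inserted, Wardrobe now waits for max(Scouting, Casting, Z).
New critical path: Scouting→Z→Wardrobe→SoundMix→ColorGrade = 1+9+9+3+8 = 30 ⇒ 30 days.

30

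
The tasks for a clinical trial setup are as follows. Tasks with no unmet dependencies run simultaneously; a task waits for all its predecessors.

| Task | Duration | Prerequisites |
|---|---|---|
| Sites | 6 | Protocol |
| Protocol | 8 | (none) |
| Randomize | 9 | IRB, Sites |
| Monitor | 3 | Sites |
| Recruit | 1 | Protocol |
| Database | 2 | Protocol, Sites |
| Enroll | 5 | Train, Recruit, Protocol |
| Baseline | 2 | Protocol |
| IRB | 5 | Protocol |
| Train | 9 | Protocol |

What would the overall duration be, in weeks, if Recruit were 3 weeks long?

As given, the longest chain is Protocol→Sites→Randomize = 8+6+9 = 23, so the finish is 23 weeks.
Recruit is off the critical path — its longest chain is 14 weeks, giving 9 of slack.
That remains the longest chain; total 23 weeks.

23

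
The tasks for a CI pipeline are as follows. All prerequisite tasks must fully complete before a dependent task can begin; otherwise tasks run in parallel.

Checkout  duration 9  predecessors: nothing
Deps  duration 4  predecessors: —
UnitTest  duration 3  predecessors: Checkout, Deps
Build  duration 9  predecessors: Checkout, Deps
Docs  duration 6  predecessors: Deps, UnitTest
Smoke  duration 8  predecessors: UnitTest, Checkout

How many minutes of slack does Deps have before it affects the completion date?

The longest chain is Checkout→UnitTest→Smoke = 9+3+8 = 20; overall finish 20 minutes.
Longest path through Deps: 15 minutes (earliest finish 4, latest finish 9).
So Deps can slip 9 − 4 = 5 minutes.

5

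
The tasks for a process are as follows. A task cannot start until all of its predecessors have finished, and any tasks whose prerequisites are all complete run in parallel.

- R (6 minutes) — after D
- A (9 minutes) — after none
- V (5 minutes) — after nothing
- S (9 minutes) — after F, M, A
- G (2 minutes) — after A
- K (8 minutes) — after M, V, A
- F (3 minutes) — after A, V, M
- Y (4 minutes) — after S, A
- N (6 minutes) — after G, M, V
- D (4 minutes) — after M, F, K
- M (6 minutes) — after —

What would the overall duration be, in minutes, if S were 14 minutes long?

30

Critical path before the change: A→K→D→R = 9+8+4+6 = 27 giving 27 minutes.
The longest path through S is only 25 minutes, so S has float 2.
New critical path: A→F→S→Y = 9+3+14+4 = 30 ⇒ 30 minutes.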